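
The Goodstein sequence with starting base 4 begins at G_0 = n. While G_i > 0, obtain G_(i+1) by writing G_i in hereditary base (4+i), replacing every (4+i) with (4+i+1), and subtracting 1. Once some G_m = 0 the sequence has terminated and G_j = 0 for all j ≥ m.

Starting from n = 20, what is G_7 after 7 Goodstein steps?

base 4: 20 = 4^2 + 4; at 5: 5^2 + 5 = 30; next = 29
base 5: 29 = 5^2 + 4; at 6: 6^2 + 4 = 40; next = 39
base 6: 39 = 6^2 + 3; at 7: 7^2 + 3 = 52; next = 51
base 7: 51 = 7^2 + 2; at 8: 8^2 + 2 = 66; next = 65
base 8: 65 = 8^2 + 1; at 9: 9^2 + 1 = 82; next = 81
base 9: 81 = 9^2; at 10: 10^2 = 100; next = 99
base 10: 99 = 9·10 + 9; at 11: 9·11 + 9 = 108; next = 107

107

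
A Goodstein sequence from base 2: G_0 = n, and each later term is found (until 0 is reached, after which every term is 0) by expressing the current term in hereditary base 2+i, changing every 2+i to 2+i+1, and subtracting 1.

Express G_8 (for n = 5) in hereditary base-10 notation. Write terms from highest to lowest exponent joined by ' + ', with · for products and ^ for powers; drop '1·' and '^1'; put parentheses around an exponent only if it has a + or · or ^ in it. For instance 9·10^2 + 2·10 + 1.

3·10^3 + 3·10^2 + 2·10 + 5

i=0: 5 = 2^2 + 1 (b=2); 2→3: 3^3 + 1 = 28; 28−1 = 27
i=1: 27 = 3^3 (b=3); 3→4: 4^4 = 256; 256−1 = 255
i=2: 255 = 3·4^3 + 3·4^2 + 3·4 + 3 (b=4); 4→5: 3·5^3 + 3·5^2 + 3·5 + 3 = 468; 468−1 = 467
i=3: 467 = 3·5^3 + 3·5^2 + 3·5 + 2 (b=5); 5→6: 3·6^3 + 3·6^2 + 3·6 + 2 = 776; 776−1 = 775
i=4: 775 = 3·6^3 + 3·6^2 + 3·6 + 1 (b=6); 6→7: 3·7^3 + 3·7^2 + 3·7 + 1 = 1198; 1198−1 = 1197
i=5: 1197 = 3·7^3 + 3·7^2 + 3·7 (b=7); 7→8: 3·8^3 + 3·8^2 + 3·8 = 1752; 1752−1 = 1751
i=6: 1751 = 3·8^3 + 3·8^2 + 2·8 + 7 (b=8); 8→9: 3·9^3 + 3·9^2 + 2·9 + 7 = 2455; 2455−1 = 2454
i=7: 2454 = 3·9^3 + 3·9^2 + 2·9 + 6 (b=9); 9→10: 3·10^3 + 3·10^2 + 2·10 + 6 = 3326; 3326−1 = 3325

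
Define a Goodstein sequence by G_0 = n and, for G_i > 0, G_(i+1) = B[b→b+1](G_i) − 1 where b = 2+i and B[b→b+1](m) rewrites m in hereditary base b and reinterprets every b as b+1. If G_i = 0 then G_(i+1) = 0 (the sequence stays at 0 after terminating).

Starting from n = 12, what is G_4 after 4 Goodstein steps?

280019

(0) 12|_2 = 2^(2 + 1) + 2^2 ↦ 3^(3 + 1) + 3^3|_3 = 108 ⇒ 107
(1) 107|_3 = 3^(3 + 1) + 2·3^2 + 2·3 + 2 ↦ 4^(4 + 1) + 2·4^2 + 2·4 + 2|_4 = 1066 ⇒ 1065
(2) 1065|_4 = 4^(4 + 1) + 2·4^2 + 2·4 + 1 ↦ 5^(5 + 1) + 2·5^2 + 2·5 + 1|_5 = 15686 ⇒ 15685
(3) 15685|_5 = 5^(5 + 1) + 2·5^2 + 2·5 ↦ 6^(6 + 1) + 2·6^2 + 2·6|_6 = 280020 ⇒ 280019
(4) 280019|_6 = 6^(6 + 1) + 2·6^2 + 6 + 5 ↦ 7^(7 + 1) + 2·7^2 + 7 + 5|_7 = 5764911 ⇒ 5764910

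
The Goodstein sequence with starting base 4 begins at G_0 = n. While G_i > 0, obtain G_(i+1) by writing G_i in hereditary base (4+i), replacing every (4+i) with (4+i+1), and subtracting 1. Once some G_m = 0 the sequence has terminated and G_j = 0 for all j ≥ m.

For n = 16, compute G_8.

43

G_0 = 16. HB_4(16) = 4^2. Bump = 25. G_1 = 24.
G_1 = 24. HB_5(24) = 4·5 + 4. Bump = 28. G_2 = 27.
G_2 = 27. HB_6(27) = 4·6 + 3. Bump = 31. G_3 = 30.
G_3 = 30. HB_7(30) = 4·7 + 2. Bump = 34. G_4 = 33.
G_4 = 33. HB_8(33) = 4·8 + 1. Bump = 37. G_5 = 36.
G_5 = 36. HB_9(36) = 4·9. Bump = 40. G_6 = 39.
G_6 = 39. HB_10(39) = 3·10 + 9. Bump = 42. G_7 = 41.
G_7 = 41. HB_11(41) = 3·11 + 8. Bump = 44. G_8 = 43.
G_8 = 43. HB_12(43) = 3·12 + 7. Bump = 46. G_9 = 45.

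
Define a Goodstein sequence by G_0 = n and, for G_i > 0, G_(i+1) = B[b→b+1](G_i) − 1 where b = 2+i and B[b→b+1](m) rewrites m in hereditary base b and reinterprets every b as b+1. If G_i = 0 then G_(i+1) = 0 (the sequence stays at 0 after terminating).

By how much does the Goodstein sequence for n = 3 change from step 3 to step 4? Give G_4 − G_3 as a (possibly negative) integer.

(0) 3|_2 = 2 + 1 ↦ 3 + 1|_3 = 4 ⇒ 3
(1) 3|_3 = 3 ↦ 4|_4 = 4 ⇒ 3
(2) 3|_4 = 3 ↦ 3|_5 = 3 ⇒ 2
(3) 2|_5 = 2 ↦ 2|_6 = 2 ⇒ 1

-1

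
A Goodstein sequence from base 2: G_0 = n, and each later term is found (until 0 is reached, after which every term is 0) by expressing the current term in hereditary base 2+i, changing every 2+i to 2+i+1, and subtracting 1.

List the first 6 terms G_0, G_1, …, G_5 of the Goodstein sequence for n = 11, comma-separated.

11, 84, 1027, 15627, 279937, 5764801

[0] 11 ≡ 2^(2 + 1) + 2 + 1 (base 2). Lift 3: 85. −1: 84.
[1] 84 ≡ 3^(3 + 1) + 3 (base 3). Lift 4: 1028. −1: 1027.
[2] 1027 ≡ 4^(4 + 1) + 3 (base 4). Lift 5: 15628. −1: 15627.
[3] 15627 ≡ 5^(5 + 1) + 2 (base 5). Lift 6: 279938. −1: 279937.
[4] 279937 ≡ 6^(6 + 1) + 1 (base 6). Lift 7: 5764802. −1: 5764801.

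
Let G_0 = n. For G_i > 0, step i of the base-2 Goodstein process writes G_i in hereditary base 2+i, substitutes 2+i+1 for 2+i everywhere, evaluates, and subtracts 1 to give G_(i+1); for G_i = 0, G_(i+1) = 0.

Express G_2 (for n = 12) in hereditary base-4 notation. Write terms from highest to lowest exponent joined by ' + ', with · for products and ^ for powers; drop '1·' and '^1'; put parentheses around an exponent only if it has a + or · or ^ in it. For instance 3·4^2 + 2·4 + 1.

4^(4 + 1) + 2·4^2 + 2·4 + 1

i=0: 12 = 2^(2 + 1) + 2^2 (b=2); 2→3: 3^(3 + 1) + 3^3 = 108; 108−1 = 107
i=1: 107 = 3^(3 + 1) + 2·3^2 + 2·3 + 2 (b=3); 3→4: 4^(4 + 1) + 2·4^2 + 2·4 + 2 = 1066; 1066−1 = 1065
i=2: 1065 = 4^(4 + 1) + 2·4^2 + 2·4 + 1 (b=4); 4→5: 5^(5 + 1) + 2·5^2 + 2·5 + 1 = 15686; 15686−1 = 15685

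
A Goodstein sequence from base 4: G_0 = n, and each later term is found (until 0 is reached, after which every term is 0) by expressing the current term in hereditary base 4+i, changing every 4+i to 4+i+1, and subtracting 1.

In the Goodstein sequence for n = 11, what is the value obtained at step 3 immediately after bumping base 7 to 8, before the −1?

16

i=0: 11 = 2·4 + 3 (b=4); 4→5: 2·5 + 3 = 13; 13−1 = 12
i=1: 12 = 2·5 + 2 (b=5); 5→6: 2·6 + 2 = 14; 14−1 = 13
i=2: 13 = 2·6 + 1 (b=6); 6→7: 2·7 + 1 = 15; 15−1 = 14
i=3: 14 = 2·7 (b=7); 7→8: 2·8 = 16; 16−1 = 15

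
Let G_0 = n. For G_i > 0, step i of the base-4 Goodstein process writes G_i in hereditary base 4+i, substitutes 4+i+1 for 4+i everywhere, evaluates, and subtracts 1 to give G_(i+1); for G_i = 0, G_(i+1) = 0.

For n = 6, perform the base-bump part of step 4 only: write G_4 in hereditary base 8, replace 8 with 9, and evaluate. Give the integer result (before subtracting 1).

G_0 = 6. HB_4(6) = 4 + 2. Bump = 7. G_1 = 6.
G_1 = 6. HB_5(6) = 5 + 1. Bump = 7. G_2 = 6.
G_2 = 6. HB_6(6) = 6. Bump = 7. G_3 = 6.
G_3 = 6. HB_7(6) = 6. Bump = 6. G_4 = 5.

5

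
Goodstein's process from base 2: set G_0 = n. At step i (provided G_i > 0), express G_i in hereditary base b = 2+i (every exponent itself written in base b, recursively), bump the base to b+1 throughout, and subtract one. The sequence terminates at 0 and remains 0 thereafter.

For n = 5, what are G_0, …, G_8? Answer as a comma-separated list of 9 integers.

i=0: 5 = 2^2 + 1 (b=2); 2→3: 3^3 + 1 = 28; 28−1 = 27
i=1: 27 = 3^3 (b=3); 3→4: 4^4 = 256; 256−1 = 255
i=2: 255 = 3·4^3 + 3·4^2 + 3·4 + 3 (b=4); 4→5: 3·5^3 + 3·5^2 + 3·5 + 3 = 468; 468−1 = 467
i=3: 467 = 3·5^3 + 3·5^2 + 3·5 + 2 (b=5); 5→6: 3·6^3 + 3·6^2 + 3·6 + 2 = 776; 776−1 = 775
i=4: 775 = 3·6^3 + 3·6^2 + 3·6 + 1 (b=6); 6→7: 3·7^3 + 3·7^2 + 3·7 + 1 = 1198; 1198−1 = 1197
i=5: 1197 = 3·7^3 + 3·7^2 + 3·7 (b=7); 7→8: 3·8^3 + 3·8^2 + 3·8 = 1752; 1752−1 = 1751
i=6: 1751 = 3·8^3 + 3·8^2 + 2·8 + 7 (b=8); 8→9: 3·9^3 + 3·9^2 + 2·9 + 7 = 2455; 2455−1 = 2454
i=7: 2454 = 3·9^3 + 3·9^2 + 2·9 + 6 (b=9); 9→10: 3·10^3 + 3·10^2 + 2·10 + 6 = 3326; 3326−1 = 3325

5, 27, 255, 467, 775, 1197, 1751, 2454, 3325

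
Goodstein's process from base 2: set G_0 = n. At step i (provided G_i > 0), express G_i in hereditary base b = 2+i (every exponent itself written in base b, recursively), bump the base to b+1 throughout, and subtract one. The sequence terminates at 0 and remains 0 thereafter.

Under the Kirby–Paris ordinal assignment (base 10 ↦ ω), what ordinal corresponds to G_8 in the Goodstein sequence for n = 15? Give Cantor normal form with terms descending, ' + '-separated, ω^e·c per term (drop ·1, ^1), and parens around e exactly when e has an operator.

ω^(ω + 1) + ω^7·7 + ω^6·7 + ω^5·7 + ω^4·7 + ω^3·7 + ω^2·7 + ω·7 + 5

i=0: 15 = 2^(2 + 1) + 2^2 + 2 + 1 (b=2); 2→3: 3^(3 + 1) + 3^3 + 3 + 1 = 112; 112−1 = 111
i=1: 111 = 3^(3 + 1) + 3^3 + 3 (b=3); 3→4: 4^(4 + 1) + 4^4 + 4 = 1284; 1284−1 = 1283
i=2: 1283 = 4^(4 + 1) + 4^4 + 3 (b=4); 4→5: 5^(5 + 1) + 5^5 + 3 = 18753; 18753−1 = 18752
i=3: 18752 = 5^(5 + 1) + 5^5 + 2 (b=5); 5→6: 6^(6 + 1) + 6^6 + 2 = 326594; 326594−1 = 326593
i=4: 326593 = 6^(6 + 1) + 6^6 + 1 (b=6); 6→7: 7^(7 + 1) + 7^7 + 1 = 6588345; 6588345−1 = 6588344
i=5: 6588344 = 7^(7 + 1) + 7^7 (b=7); 7→8: 8^(8 + 1) + 8^8 = 150994944; 150994944−1 = 150994943
i=6: 150994943 = 8^(8 + 1) + 7·8^7 + 7·8^6 + 7·8^5 + 7·8^4 + 7·8^3 + 7·8^2 + 7·8 + 7 (b=8); 8→9: 9^(9 + 1) + 7·9^7 + 7·9^6 + 7·9^5 + 7·9^4 + 7·9^3 + 7·9^2 + 7·9 + 7 = 3524450281; 3524450281−1 = 3524450280
i=7: 3524450280 = 9^(9 + 1) + 7·9^7 + 7·9^6 + 7·9^5 + 7·9^4 + 7·9^3 + 7·9^2 + 7·9 + 6 (b=9); 9→10: 10^(10 + 1) + 7·10^7 + 7·10^6 + 7·10^5 + 7·10^4 + 7·10^3 + 7·10^2 + 7·10 + 6 = 100077777776; 100077777776−1 = 100077777775
i=8: 100077777775 = 10^(10 + 1) + 7·10^7 + 7·10^6 + 7·10^5 + 7·10^4 + 7·10^3 + 7·10^2 + 7·10 + 5 (b=10); 10→11: 11^(11 + 1) + 7·11^7 + 7·11^6 + 7·11^5 + 7·11^4 + 7·11^3 + 7·11^2 + 7·11 + 5 = 3138578427935; 3138578427935−1 = 3138578427934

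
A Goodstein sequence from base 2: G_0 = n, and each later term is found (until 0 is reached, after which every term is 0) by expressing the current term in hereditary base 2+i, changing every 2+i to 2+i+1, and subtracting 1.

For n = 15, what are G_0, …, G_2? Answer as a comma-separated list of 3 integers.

15, 111, 1283

G_0=15  [base 2] 2^(2 + 1) + 2^2 + 2 + 1  →[2↦3]→  3^(3 + 1) + 3^3 + 3 + 1 = 112  −1 ⇒ G_1=111
G_1=111  [base 3] 3^(3 + 1) + 3^3 + 3  →[3↦4]→  4^(4 + 1) + 4^4 + 4 = 1284  −1 ⇒ G_2=1283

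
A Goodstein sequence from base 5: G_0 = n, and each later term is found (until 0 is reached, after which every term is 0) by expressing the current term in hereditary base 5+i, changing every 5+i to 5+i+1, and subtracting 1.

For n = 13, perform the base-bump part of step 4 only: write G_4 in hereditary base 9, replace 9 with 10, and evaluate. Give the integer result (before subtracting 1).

base 5: 13 = 2·5 + 3; at 6: 2·6 + 3 = 15; next = 14
base 6: 14 = 2·6 + 2; at 7: 2·7 + 2 = 16; next = 15
base 7: 15 = 2·7 + 1; at 8: 2·8 + 1 = 17; next = 16
base 8: 16 = 2·8; at 9: 2·9 = 18; next = 17

18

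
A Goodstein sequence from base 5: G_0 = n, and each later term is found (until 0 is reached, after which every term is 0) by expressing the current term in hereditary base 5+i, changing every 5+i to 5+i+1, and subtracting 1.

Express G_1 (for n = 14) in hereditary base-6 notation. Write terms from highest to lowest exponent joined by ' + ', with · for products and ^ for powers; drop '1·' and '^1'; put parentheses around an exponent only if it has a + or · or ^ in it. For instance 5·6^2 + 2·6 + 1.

2·6 + 3

[0] 14 ≡ 2·5 + 4 (base 5). Lift 6: 16. −1: 15.
[1] 15 ≡ 2·6 + 3 (base 6). Lift 7: 17. −1: 16.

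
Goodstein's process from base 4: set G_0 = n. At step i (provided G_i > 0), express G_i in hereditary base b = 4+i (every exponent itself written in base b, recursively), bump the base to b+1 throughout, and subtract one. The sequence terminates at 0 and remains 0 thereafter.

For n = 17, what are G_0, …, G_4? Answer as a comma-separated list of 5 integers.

G_0=17  [base 4] 4^2 + 1  →[4↦5]→  5^2 + 1 = 26  −1 ⇒ G_1=25
G_1=25  [base 5] 5^2  →[5↦6]→  6^2 = 36  −1 ⇒ G_2=35
G_2=35  [base 6] 5·6 + 5  →[6↦7]→  5·7 + 5 = 40  −1 ⇒ G_3=39
G_3=39  [base 7] 5·7 + 4  →[7↦8]→  5·8 + 4 = 44  −1 ⇒ G_4=43

17, 25, 35, 39, 43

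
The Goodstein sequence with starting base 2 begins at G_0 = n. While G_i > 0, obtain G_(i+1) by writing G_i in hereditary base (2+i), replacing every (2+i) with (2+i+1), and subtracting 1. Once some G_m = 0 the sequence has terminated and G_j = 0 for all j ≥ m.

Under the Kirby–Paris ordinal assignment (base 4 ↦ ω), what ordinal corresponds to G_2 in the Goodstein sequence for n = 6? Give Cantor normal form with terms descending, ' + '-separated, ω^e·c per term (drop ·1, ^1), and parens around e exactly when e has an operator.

ω^ω + 1

[0] 6 ≡ 2^2 + 2 (base 2). Lift 3: 30. −1: 29.
[1] 29 ≡ 3^3 + 2 (base 3). Lift 4: 258. −1: 257.
[2] 257 ≡ 4^4 + 1 (base 4). Lift 5: 3126. −1: 3125.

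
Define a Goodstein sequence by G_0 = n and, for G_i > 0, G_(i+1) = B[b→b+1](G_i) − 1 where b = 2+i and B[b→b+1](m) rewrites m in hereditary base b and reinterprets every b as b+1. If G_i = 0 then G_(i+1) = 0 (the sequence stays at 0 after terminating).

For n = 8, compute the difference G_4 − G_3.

G_0=8  [base 2] 2^(2 + 1)  →[2↦3]→  3^(3 + 1) = 81  −1 ⇒ G_1=80
G_1=80  [base 3] 2·3^3 + 2·3^2 + 2·3 + 2  →[3↦4]→  2·4^4 + 2·4^2 + 2·4 + 2 = 554  −1 ⇒ G_2=553
G_2=553  [base 4] 2·4^4 + 2·4^2 + 2·4 + 1  →[4↦5]→  2·5^5 + 2·5^2 + 2·5 + 1 = 6311  −1 ⇒ G_3=6310
G_3=6310  [base 5] 2·5^5 + 2·5^2 + 2·5  →[5↦6]→  2·6^6 + 2·6^2 + 2·6 = 93396  −1 ⇒ G_4=93395

87085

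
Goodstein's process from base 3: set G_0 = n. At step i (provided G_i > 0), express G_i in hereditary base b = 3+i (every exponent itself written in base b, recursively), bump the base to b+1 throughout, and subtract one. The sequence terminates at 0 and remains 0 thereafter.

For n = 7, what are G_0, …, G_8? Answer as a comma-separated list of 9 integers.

7, 8, 9, 9, 9, 9, 9, 9, 8

step 0: 7 = 2·3 + 1; sub 4 for 3: 2·4 + 1; = 9; G_1 = 9−1 = 8
step 1: 8 = 2·4; sub 5 for 4: 2·5; = 10; G_2 = 10−1 = 9
step 2: 9 = 5 + 4; sub 6 for 5: 6 + 4; = 10; G_3 = 10−1 = 9
step 3: 9 = 6 + 3; sub 7 for 6: 7 + 3; = 10; G_4 = 10−1 = 9
step 4: 9 = 7 + 2; sub 8 for 7: 8 + 2; = 10; G_5 = 10−1 = 9
step 5: 9 = 8 + 1; sub 9 for 8: 9 + 1; = 10; G_6 = 10−1 = 9
step 6: 9 = 9; sub 10 for 9: 10; = 10; G_7 = 10−1 = 9
step 7: 9 = 9; sub 11 for 10: 9; = 9; G_8 = 9−1 = 8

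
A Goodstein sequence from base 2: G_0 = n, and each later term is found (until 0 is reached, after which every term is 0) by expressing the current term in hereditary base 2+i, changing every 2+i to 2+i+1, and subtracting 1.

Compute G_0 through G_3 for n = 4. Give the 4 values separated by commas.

base 2: 4 = 2^2; at 3: 3^3 = 27; next = 26
base 3: 26 = 2·3^2 + 2·3 + 2; at 4: 2·4^2 + 2·4 + 2 = 42; next = 41
base 4: 41 = 2·4^2 + 2·4 + 1; at 5: 2·5^2 + 2·5 + 1 = 61; next = 60

4, 26, 41, 60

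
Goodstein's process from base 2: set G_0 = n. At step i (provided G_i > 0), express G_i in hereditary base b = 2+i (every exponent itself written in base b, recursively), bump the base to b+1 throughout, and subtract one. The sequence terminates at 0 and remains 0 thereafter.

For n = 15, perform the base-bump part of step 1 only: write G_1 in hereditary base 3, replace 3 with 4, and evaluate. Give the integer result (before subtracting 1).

(0) 15|_2 = 2^(2 + 1) + 2^2 + 2 + 1 ↦ 3^(3 + 1) + 3^3 + 3 + 1|_3 = 112 ⇒ 111
(1) 111|_3 = 3^(3 + 1) + 3^3 + 3 ↦ 4^(4 + 1) + 4^4 + 4|_4 = 1284 ⇒ 1283

1284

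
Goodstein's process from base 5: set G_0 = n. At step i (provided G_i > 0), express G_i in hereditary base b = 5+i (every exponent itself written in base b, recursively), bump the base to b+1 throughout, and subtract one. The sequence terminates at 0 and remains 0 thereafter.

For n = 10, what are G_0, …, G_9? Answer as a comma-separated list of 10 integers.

10, 11, 11, 11, 11, 11, 11, 11, 10, 9

base 5: 10 = 2·5; at 6: 2·6 = 12; next = 11
base 6: 11 = 6 + 5; at 7: 7 + 5 = 12; next = 11
base 7: 11 = 7 + 4; at 8: 8 + 4 = 12; next = 11
base 8: 11 = 8 + 3; at 9: 9 + 3 = 12; next = 11
base 9: 11 = 9 + 2; at 10: 10 + 2 = 12; next = 11
base 10: 11 = 10 + 1; at 11: 11 + 1 = 12; next = 11
base 11: 11 = 11; at 12: 12 = 12; next = 11
base 12: 11 = 11; at 13: 11 = 11; next = 10
base 13: 10 = 10; at 14: 10 = 10; next = 9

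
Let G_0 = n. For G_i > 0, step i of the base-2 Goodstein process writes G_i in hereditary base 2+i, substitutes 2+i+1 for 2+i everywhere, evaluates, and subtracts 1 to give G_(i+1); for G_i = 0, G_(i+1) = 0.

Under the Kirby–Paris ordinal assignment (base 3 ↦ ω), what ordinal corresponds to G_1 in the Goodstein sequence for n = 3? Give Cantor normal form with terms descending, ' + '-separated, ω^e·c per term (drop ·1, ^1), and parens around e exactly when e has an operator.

i=0: 3 = 2 + 1 (b=2); 2→3: 3 + 1 = 4; 4−1 = 3
i=1: 3 = 3 (b=3); 3→4: 4 = 4; 4−1 = 3

ω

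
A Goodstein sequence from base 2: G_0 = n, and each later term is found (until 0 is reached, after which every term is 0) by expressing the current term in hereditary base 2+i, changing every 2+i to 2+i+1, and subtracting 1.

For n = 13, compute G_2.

1279

(0) 13|_2 = 2^(2 + 1) + 2^2 + 1 ↦ 3^(3 + 1) + 3^3 + 1|_3 = 109 ⇒ 108
(1) 108|_3 = 3^(3 + 1) + 3^3 ↦ 4^(4 + 1) + 4^4|_4 = 1280 ⇒ 1279
(2) 1279|_4 = 4^(4 + 1) + 3·4^3 + 3·4^2 + 3·4 + 3 ↦ 5^(5 + 1) + 3·5^3 + 3·5^2 + 3·5 + 3|_5 = 16093 ⇒ 16092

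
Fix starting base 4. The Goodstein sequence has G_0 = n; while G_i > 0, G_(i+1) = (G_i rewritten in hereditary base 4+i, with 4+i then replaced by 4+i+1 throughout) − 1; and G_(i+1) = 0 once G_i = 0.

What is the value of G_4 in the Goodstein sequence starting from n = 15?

i=0: 15 = 3·4 + 3 (b=4); 4→5: 3·5 + 3 = 18; 18−1 = 17
i=1: 17 = 3·5 + 2 (b=5); 5→6: 3·6 + 2 = 20; 20−1 = 19
i=2: 19 = 3·6 + 1 (b=6); 6→7: 3·7 + 1 = 22; 22−1 = 21
i=3: 21 = 3·7 (b=7); 7→8: 3·8 = 24; 24−1 = 23
i=4: 23 = 2·8 + 7 (b=8); 8→9: 2·9 + 7 = 25; 25−1 = 24

23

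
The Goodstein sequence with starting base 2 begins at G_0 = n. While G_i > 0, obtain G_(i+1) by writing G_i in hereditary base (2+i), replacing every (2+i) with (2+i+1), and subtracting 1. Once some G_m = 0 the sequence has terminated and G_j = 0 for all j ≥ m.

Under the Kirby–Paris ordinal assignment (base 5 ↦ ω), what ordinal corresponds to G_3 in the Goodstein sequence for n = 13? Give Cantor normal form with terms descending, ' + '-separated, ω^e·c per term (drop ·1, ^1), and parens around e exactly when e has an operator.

ω^(ω + 1) + ω^3·3 + ω^2·3 + ω·3 + 2

G_0=13  [base 2] 2^(2 + 1) + 2^2 + 1  →[2↦3]→  3^(3 + 1) + 3^3 + 1 = 109  −1 ⇒ G_1=108
G_1=108  [base 3] 3^(3 + 1) + 3^3  →[3↦4]→  4^(4 + 1) + 4^4 = 1280  −1 ⇒ G_2=1279
G_2=1279  [base 4] 4^(4 + 1) + 3·4^3 + 3·4^2 + 3·4 + 3  →[4↦5]→  5^(5 + 1) + 3·5^3 + 3·5^2 + 3·5 + 3 = 16093  −1 ⇒ G_3=16092
G_3=16092  [base 5] 5^(5 + 1) + 3·5^3 + 3·5^2 + 3·5 + 2  →[5↦6]→  6^(6 + 1) + 3·6^3 + 3·6^2 + 3·6 + 2 = 280712  −1 ⇒ G_4=280711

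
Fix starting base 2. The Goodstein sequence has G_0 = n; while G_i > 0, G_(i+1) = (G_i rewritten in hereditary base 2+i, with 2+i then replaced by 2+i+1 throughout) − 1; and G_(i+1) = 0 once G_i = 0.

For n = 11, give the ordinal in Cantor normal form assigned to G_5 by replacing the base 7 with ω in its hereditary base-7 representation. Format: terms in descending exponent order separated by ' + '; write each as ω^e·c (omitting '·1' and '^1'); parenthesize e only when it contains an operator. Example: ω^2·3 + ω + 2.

ω^(ω + 1)

i=0: 11 = 2^(2 + 1) + 2 + 1 (b=2); 2→3: 3^(3 + 1) + 3 + 1 = 85; 85−1 = 84
i=1: 84 = 3^(3 + 1) + 3 (b=3); 3→4: 4^(4 + 1) + 4 = 1028; 1028−1 = 1027
i=2: 1027 = 4^(4 + 1) + 3 (b=4); 4→5: 5^(5 + 1) + 3 = 15628; 15628−1 = 15627
i=3: 15627 = 5^(5 + 1) + 2 (b=5); 5→6: 6^(6 + 1) + 2 = 279938; 279938−1 = 279937
i=4: 279937 = 6^(6 + 1) + 1 (b=6); 6→7: 7^(7 + 1) + 1 = 5764802; 5764802−1 = 5764801
i=5: 5764801 = 7^(7 + 1) (b=7); 7→8: 8^(8 + 1) = 134217728; 134217728−1 = 134217727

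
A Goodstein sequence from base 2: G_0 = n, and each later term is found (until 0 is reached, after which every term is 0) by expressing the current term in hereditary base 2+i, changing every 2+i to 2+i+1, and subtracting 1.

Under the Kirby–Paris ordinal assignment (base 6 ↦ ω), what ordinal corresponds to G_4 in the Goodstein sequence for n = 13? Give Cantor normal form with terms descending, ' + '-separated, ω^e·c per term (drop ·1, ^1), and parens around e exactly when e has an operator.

ω^(ω + 1) + ω^3·3 + ω^2·3 + ω·3 + 1

G_0 = 13. HB_2(13) = 2^(2 + 1) + 2^2 + 1. Bump = 109. G_1 = 108.
G_1 = 108. HB_3(108) = 3^(3 + 1) + 3^3. Bump = 1280. G_2 = 1279.
G_2 = 1279. HB_4(1279) = 4^(4 + 1) + 3·4^3 + 3·4^2 + 3·4 + 3. Bump = 16093. G_3 = 16092.
G_3 = 16092. HB_5(16092) = 5^(5 + 1) + 3·5^3 + 3·5^2 + 3·5 + 2. Bump = 280712. G_4 = 280711.
G_4 = 280711. HB_6(280711) = 6^(6 + 1) + 3·6^3 + 3·6^2 + 3·6 + 1. Bump = 5765999. G_5 = 5765998.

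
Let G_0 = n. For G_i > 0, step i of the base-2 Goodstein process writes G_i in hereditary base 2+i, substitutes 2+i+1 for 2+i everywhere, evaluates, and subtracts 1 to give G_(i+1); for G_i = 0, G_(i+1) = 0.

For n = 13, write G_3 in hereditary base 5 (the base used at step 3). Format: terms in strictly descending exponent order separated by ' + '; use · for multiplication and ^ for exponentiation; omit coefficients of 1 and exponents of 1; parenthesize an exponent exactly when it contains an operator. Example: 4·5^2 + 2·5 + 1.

(0) 13|_2 = 2^(2 + 1) + 2^2 + 1 ↦ 3^(3 + 1) + 3^3 + 1|_3 = 109 ⇒ 108
(1) 108|_3 = 3^(3 + 1) + 3^3 ↦ 4^(4 + 1) + 4^4|_4 = 1280 ⇒ 1279
(2) 1279|_4 = 4^(4 + 1) + 3·4^3 + 3·4^2 + 3·4 + 3 ↦ 5^(5 + 1) + 3·5^3 + 3·5^2 + 3·5 + 3|_5 = 16093 ⇒ 16092
(3) 16092|_5 = 5^(5 + 1) + 3·5^3 + 3·5^2 + 3·5 + 2 ↦ 6^(6 + 1) + 3·6^3 + 3·6^2 + 3·6 + 2|_6 = 280712 ⇒ 280711

5^(5 + 1) + 3·5^3 + 3·5^2 + 3·5 + 2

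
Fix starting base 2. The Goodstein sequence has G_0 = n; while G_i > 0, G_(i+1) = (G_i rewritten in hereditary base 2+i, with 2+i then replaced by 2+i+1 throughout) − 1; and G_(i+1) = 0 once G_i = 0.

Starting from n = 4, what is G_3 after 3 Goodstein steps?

60

4 —HB2→ 2^2 —bump→ 3^3 = 27 —(−1)→ 26
26 —HB3→ 2·3^2 + 2·3 + 2 —bump→ 2·4^2 + 2·4 + 2 = 42 —(−1)→ 41
41 —HB4→ 2·4^2 + 2·4 + 1 —bump→ 2·5^2 + 2·5 + 1 = 61 —(−1)→ 60
60 —HB5→ 2·5^2 + 2·5 —bump→ 2·6^2 + 2·6 = 84 —(−1)→ 83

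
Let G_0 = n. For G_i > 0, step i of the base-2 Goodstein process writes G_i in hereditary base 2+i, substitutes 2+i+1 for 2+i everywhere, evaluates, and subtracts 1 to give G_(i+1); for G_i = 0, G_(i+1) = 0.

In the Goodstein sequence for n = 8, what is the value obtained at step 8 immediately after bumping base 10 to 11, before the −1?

570623341476

G_0=8  [base 2] 2^(2 + 1)  →[2↦3]→  3^(3 + 1) = 81  −1 ⇒ G_1=80
G_1=80  [base 3] 2·3^3 + 2·3^2 + 2·3 + 2  →[3↦4]→  2·4^4 + 2·4^2 + 2·4 + 2 = 554  −1 ⇒ G_2=553
G_2=553  [base 4] 2·4^4 + 2·4^2 + 2·4 + 1  →[4↦5]→  2·5^5 + 2·5^2 + 2·5 + 1 = 6311  −1 ⇒ G_3=6310
G_3=6310  [base 5] 2·5^5 + 2·5^2 + 2·5  →[5↦6]→  2·6^6 + 2·6^2 + 2·6 = 93396  −1 ⇒ G_4=93395
G_4=93395  [base 6] 2·6^6 + 2·6^2 + 6 + 5  →[6↦7]→  2·7^7 + 2·7^2 + 7 + 5 = 1647196  −1 ⇒ G_5=1647195
G_5=1647195  [base 7] 2·7^7 + 2·7^2 + 7 + 4  →[7↦8]→  2·8^8 + 2·8^2 + 8 + 4 = 33554572  −1 ⇒ G_6=33554571
G_6=33554571  [base 8] 2·8^8 + 2·8^2 + 8 + 3  →[8↦9]→  2·9^9 + 2·9^2 + 9 + 3 = 774841152  −1 ⇒ G_7=774841151
G_7=774841151  [base 9] 2·9^9 + 2·9^2 + 9 + 2  →[9↦10]→  2·10^10 + 2·10^2 + 10 + 2 = 20000000212  −1 ⇒ G_8=20000000211
G_8=20000000211  [base 10] 2·10^10 + 2·10^2 + 10 + 1  →[10↦11]→  2·11^11 + 2·11^2 + 11 + 1 = 570623341476  −1 ⇒ G_9=570623341475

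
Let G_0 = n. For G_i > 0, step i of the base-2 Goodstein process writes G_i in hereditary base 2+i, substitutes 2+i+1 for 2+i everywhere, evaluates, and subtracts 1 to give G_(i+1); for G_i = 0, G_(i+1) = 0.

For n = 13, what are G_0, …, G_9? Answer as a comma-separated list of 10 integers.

13, 108, 1279, 16092, 280711, 5765998, 134219479, 3486786855, 100000003325, 3138428381103

i=0: 13 = 2^(2 + 1) + 2^2 + 1 (b=2); 2→3: 3^(3 + 1) + 3^3 + 1 = 109; 109−1 = 108
i=1: 108 = 3^(3 + 1) + 3^3 (b=3); 3→4: 4^(4 + 1) + 4^4 = 1280; 1280−1 = 1279
i=2: 1279 = 4^(4 + 1) + 3·4^3 + 3·4^2 + 3·4 + 3 (b=4); 4→5: 5^(5 + 1) + 3·5^3 + 3·5^2 + 3·5 + 3 = 16093; 16093−1 = 16092
i=3: 16092 = 5^(5 + 1) + 3·5^3 + 3·5^2 + 3·5 + 2 (b=5); 5→6: 6^(6 + 1) + 3·6^3 + 3·6^2 + 3·6 + 2 = 280712; 280712−1 = 280711
i=4: 280711 = 6^(6 + 1) + 3·6^3 + 3·6^2 + 3·6 + 1 (b=6); 6→7: 7^(7 + 1) + 3·7^3 + 3·7^2 + 3·7 + 1 = 5765999; 5765999−1 = 5765998
i=5: 5765998 = 7^(7 + 1) + 3·7^3 + 3·7^2 + 3·7 (b=7); 7→8: 8^(8 + 1) + 3·8^3 + 3·8^2 + 3·8 = 134219480; 134219480−1 = 134219479
i=6: 134219479 = 8^(8 + 1) + 3·8^3 + 3·8^2 + 2·8 + 7 (b=8); 8→9: 9^(9 + 1) + 3·9^3 + 3·9^2 + 2·9 + 7 = 3486786856; 3486786856−1 = 3486786855
i=7: 3486786855 = 9^(9 + 1) + 3·9^3 + 3·9^2 + 2·9 + 6 (b=9); 9→10: 10^(10 + 1) + 3·10^3 + 3·10^2 + 2·10 + 6 = 100000003326; 100000003326−1 = 100000003325
i=8: 100000003325 = 10^(10 + 1) + 3·10^3 + 3·10^2 + 2·10 + 5 (b=10); 10→11: 11^(11 + 1) + 3·11^3 + 3·11^2 + 2·11 + 5 = 3138428381104; 3138428381104−1 = 3138428381103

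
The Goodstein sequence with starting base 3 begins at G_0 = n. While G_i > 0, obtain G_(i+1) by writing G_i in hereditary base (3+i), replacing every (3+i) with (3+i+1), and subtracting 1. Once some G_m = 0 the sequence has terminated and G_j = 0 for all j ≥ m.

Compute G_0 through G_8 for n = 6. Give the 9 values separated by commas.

base 3: 6 = 2·3; at 4: 2·4 = 8; next = 7
base 4: 7 = 4 + 3; at 5: 5 + 3 = 8; next = 7
base 5: 7 = 5 + 2; at 6: 6 + 2 = 8; next = 7
base 6: 7 = 6 + 1; at 7: 7 + 1 = 8; next = 7
base 7: 7 = 7; at 8: 8 = 8; next = 7
base 8: 7 = 7; at 9: 7 = 7; next = 6
base 9: 6 = 6; at 10: 6 = 6; next = 5
base 10: 5 = 5; at 11: 5 = 5; next = 4

6, 7, 7, 7, 7, 7, 6, 5, 4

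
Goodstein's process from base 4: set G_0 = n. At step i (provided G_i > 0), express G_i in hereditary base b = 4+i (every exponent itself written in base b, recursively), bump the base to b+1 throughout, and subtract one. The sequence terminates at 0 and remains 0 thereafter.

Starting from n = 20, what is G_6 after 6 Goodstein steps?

99

G_0 = 20. HB_4(20) = 4^2 + 4. Bump = 30. G_1 = 29.
G_1 = 29. HB_5(29) = 5^2 + 4. Bump = 40. G_2 = 39.
G_2 = 39. HB_6(39) = 6^2 + 3. Bump = 52. G_3 = 51.
G_3 = 51. HB_7(51) = 7^2 + 2. Bump = 66. G_4 = 65.
G_4 = 65. HB_8(65) = 8^2 + 1. Bump = 82. G_5 = 81.
G_5 = 81. HB_9(81) = 9^2. Bump = 100. G_6 = 99.
G_6 = 99. HB_10(99) = 9·10 + 9. Bump = 108. G_7 = 107.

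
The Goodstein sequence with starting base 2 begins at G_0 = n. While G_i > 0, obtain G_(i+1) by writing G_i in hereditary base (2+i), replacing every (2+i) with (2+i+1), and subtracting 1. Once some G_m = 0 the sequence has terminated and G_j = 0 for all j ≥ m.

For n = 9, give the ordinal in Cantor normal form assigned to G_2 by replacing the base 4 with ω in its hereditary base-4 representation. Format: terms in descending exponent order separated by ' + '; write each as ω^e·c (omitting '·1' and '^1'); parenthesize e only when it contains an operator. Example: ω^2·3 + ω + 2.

ω^ω·3 + ω^3·3 + ω^2·3 + ω·3 + 3

G_0=9  [base 2] 2^(2 + 1) + 1  →[2↦3]→  3^(3 + 1) + 1 = 82  −1 ⇒ G_1=81
G_1=81  [base 3] 3^(3 + 1)  →[3↦4]→  4^(4 + 1) = 1024  −1 ⇒ G_2=1023
G_2=1023  [base 4] 3·4^4 + 3·4^3 + 3·4^2 + 3·4 + 3  →[4↦5]→  3·5^5 + 3·5^3 + 3·5^2 + 3·5 + 3 = 9843  −1 ⇒ G_3=9842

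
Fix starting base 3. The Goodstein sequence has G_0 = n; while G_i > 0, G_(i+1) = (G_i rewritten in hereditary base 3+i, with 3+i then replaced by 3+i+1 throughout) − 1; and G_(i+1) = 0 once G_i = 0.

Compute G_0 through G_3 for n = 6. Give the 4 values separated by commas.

G_0=6  [base 3] 2·3  →[3↦4]→  2·4 = 8  −1 ⇒ G_1=7
G_1=7  [base 4] 4 + 3  →[4↦5]→  5 + 3 = 8  −1 ⇒ G_2=7
G_2=7  [base 5] 5 + 2  →[5↦6]→  6 + 2 = 8  −1 ⇒ G_3=7

6, 7, 7, 7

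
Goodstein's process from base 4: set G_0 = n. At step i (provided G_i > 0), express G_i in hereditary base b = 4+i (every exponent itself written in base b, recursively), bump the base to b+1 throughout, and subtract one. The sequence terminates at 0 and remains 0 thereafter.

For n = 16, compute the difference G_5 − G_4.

3

G_0 = 16. HB_4(16) = 4^2. Bump = 25. G_1 = 24.
G_1 = 24. HB_5(24) = 4·5 + 4. Bump = 28. G_2 = 27.
G_2 = 27. HB_6(27) = 4·6 + 3. Bump = 31. G_3 = 30.
G_3 = 30. HB_7(30) = 4·7 + 2. Bump = 34. G_4 = 33.
G_4 = 33. HB_8(33) = 4·8 + 1. Bump = 37. G_5 = 36.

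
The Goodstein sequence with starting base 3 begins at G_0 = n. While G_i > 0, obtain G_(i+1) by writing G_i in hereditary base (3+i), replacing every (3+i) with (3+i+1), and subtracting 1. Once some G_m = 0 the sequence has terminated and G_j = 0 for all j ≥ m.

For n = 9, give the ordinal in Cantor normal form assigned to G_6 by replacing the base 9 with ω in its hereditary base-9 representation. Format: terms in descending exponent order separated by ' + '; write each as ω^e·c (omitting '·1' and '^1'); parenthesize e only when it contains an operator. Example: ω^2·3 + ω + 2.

(0) 9|_3 = 3^2 ↦ 4^2|_4 = 16 ⇒ 15
(1) 15|_4 = 3·4 + 3 ↦ 3·5 + 3|_5 = 18 ⇒ 17
(2) 17|_5 = 3·5 + 2 ↦ 3·6 + 2|_6 = 20 ⇒ 19
(3) 19|_6 = 3·6 + 1 ↦ 3·7 + 1|_7 = 22 ⇒ 21
(4) 21|_7 = 3·7 ↦ 3·8|_8 = 24 ⇒ 23
(5) 23|_8 = 2·8 + 7 ↦ 2·9 + 7|_9 = 25 ⇒ 24
(6) 24|_9 = 2·9 + 6 ↦ 2·10 + 6|_10 = 26 ⇒ 25

ω·2 + 6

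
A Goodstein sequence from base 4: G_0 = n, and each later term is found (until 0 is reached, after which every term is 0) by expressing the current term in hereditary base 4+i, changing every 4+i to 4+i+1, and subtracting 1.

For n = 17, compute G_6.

G_0=17  [base 4] 4^2 + 1  →[4↦5]→  5^2 + 1 = 26  −1 ⇒ G_1=25
G_1=25  [base 5] 5^2  →[5↦6]→  6^2 = 36  −1 ⇒ G_2=35
G_2=35  [base 6] 5·6 + 5  →[6↦7]→  5·7 + 5 = 40  −1 ⇒ G_3=39
G_3=39  [base 7] 5·7 + 4  →[7↦8]→  5·8 + 4 = 44  −1 ⇒ G_4=43
G_4=43  [base 8] 5·8 + 3  →[8↦9]→  5·9 + 3 = 48  −1 ⇒ G_5=47
G_5=47  [base 9] 5·9 + 2  →[9↦10]→  5·10 + 2 = 52  −1 ⇒ G_6=51

51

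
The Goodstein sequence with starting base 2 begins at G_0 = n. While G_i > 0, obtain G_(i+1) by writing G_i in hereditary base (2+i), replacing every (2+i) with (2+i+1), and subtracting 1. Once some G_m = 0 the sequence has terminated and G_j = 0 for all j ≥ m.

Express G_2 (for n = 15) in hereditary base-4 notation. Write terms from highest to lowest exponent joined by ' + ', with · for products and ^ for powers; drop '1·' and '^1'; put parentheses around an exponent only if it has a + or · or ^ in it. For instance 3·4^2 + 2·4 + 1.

4^(4 + 1) + 4^4 + 3

step 0: 15 = 2^(2 + 1) + 2^2 + 2 + 1; sub 3 for 2: 3^(3 + 1) + 3^3 + 3 + 1; = 112; G_1 = 112−1 = 111
step 1: 111 = 3^(3 + 1) + 3^3 + 3; sub 4 for 3: 4^(4 + 1) + 4^4 + 4; = 1284; G_2 = 1284−1 = 1283
step 2: 1283 = 4^(4 + 1) + 4^4 + 3; sub 5 for 4: 5^(5 + 1) + 5^5 + 3; = 18753; G_3 = 18753−1 = 18752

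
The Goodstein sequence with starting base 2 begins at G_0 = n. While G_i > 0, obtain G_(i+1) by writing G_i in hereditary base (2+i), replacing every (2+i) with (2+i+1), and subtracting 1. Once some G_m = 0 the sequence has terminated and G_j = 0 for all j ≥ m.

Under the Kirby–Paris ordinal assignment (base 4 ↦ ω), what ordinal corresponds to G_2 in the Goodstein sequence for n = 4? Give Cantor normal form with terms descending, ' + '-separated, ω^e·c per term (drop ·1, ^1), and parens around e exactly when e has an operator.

ω^2·2 + ω·2 + 1

(0) 4|_2 = 2^2 ↦ 3^3|_3 = 27 ⇒ 26
(1) 26|_3 = 2·3^2 + 2·3 + 2 ↦ 2·4^2 + 2·4 + 2|_4 = 42 ⇒ 41
(2) 41|_4 = 2·4^2 + 2·4 + 1 ↦ 2·5^2 + 2·5 + 1|_5 = 61 ⇒ 60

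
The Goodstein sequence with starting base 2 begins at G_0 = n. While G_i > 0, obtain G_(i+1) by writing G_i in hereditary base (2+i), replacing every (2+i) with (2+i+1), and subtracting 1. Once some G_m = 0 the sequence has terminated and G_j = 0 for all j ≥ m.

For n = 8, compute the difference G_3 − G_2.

[0] 8 ≡ 2^(2 + 1) (base 2). Lift 3: 81. −1: 80.
[1] 80 ≡ 2·3^3 + 2·3^2 + 2·3 + 2 (base 3). Lift 4: 554. −1: 553.
[2] 553 ≡ 2·4^4 + 2·4^2 + 2·4 + 1 (base 4). Lift 5: 6311. −1: 6310.

5757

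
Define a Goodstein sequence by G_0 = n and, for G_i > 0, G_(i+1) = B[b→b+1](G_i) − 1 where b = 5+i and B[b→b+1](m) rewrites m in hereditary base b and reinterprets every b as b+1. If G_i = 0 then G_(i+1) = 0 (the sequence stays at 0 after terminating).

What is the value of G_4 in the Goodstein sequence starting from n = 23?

35

G_0 = 23. HB_5(23) = 4·5 + 3. Bump = 27. G_1 = 26.
G_1 = 26. HB_6(26) = 4·6 + 2. Bump = 30. G_2 = 29.
G_2 = 29. HB_7(29) = 4·7 + 1. Bump = 33. G_3 = 32.
G_3 = 32. HB_8(32) = 4·8. Bump = 36. G_4 = 35.
G_4 = 35. HB_9(35) = 3·9 + 8. Bump = 38. G_5 = 37.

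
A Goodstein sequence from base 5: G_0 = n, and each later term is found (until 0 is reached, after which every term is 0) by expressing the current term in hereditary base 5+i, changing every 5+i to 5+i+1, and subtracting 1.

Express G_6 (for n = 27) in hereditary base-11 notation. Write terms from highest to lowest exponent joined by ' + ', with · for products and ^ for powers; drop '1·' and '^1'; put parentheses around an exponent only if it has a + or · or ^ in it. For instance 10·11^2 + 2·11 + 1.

7·11 + 4

27 —HB5→ 5^2 + 2 —bump→ 6^2 + 2 = 38 —(−1)→ 37
37 —HB6→ 6^2 + 1 —bump→ 7^2 + 1 = 50 —(−1)→ 49
49 —HB7→ 7^2 —bump→ 8^2 = 64 —(−1)→ 63
63 —HB8→ 7·8 + 7 —bump→ 7·9 + 7 = 70 —(−1)→ 69
69 —HB9→ 7·9 + 6 —bump→ 7·10 + 6 = 76 —(−1)→ 75
75 —HB10→ 7·10 + 5 —bump→ 7·11 + 5 = 82 —(−1)→ 81
81 —HB11→ 7·11 + 4 —bump→ 7·12 + 4 = 88 —(−1)→ 87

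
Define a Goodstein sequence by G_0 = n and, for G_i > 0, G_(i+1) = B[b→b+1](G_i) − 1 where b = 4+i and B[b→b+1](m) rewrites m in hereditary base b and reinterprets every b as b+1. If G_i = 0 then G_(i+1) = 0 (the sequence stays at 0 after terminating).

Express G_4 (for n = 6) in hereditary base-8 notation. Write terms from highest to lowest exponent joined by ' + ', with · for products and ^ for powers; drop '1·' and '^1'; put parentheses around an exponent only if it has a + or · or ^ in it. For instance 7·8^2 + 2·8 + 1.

(0) 6|_4 = 4 + 2 ↦ 5 + 2|_5 = 7 ⇒ 6
(1) 6|_5 = 5 + 1 ↦ 6 + 1|_6 = 7 ⇒ 6
(2) 6|_6 = 6 ↦ 7|_7 = 7 ⇒ 6
(3) 6|_7 = 6 ↦ 6|_8 = 6 ⇒ 5
(4) 5|_8 = 5 ↦ 5|_9 = 5 ⇒ 4

5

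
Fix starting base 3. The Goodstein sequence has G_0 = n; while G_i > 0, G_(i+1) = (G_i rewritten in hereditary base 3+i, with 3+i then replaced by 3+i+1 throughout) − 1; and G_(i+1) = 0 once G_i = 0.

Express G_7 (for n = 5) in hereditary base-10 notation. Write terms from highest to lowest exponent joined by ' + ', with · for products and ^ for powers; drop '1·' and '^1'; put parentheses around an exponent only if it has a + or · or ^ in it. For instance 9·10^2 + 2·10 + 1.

(0) 5|_3 = 3 + 2 ↦ 4 + 2|_4 = 6 ⇒ 5
(1) 5|_4 = 4 + 1 ↦ 5 + 1|_5 = 6 ⇒ 5
(2) 5|_5 = 5 ↦ 6|_6 = 6 ⇒ 5
(3) 5|_6 = 5 ↦ 5|_7 = 5 ⇒ 4
(4) 4|_7 = 4 ↦ 4|_8 = 4 ⇒ 3
(5) 3|_8 = 3 ↦ 3|_9 = 3 ⇒ 2
(6) 2|_9 = 2 ↦ 2|_10 = 2 ⇒ 1
(7) 1|_10 = 1 ↦ 1|_11 = 1 ⇒ 0

1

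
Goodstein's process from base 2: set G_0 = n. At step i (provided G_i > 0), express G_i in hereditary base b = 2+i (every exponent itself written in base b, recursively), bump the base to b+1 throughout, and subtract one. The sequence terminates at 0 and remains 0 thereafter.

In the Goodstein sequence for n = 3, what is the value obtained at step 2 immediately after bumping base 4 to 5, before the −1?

3

base 2: 3 = 2 + 1; at 3: 3 + 1 = 4; next = 3
base 3: 3 = 3; at 4: 4 = 4; next = 3
base 4: 3 = 3; at 5: 3 = 3; next = 2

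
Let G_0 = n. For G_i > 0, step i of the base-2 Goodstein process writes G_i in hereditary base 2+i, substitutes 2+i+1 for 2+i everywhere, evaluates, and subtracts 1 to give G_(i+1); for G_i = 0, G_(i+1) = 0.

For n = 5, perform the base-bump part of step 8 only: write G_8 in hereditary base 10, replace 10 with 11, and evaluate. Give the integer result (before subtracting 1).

step 0: 5 = 2^2 + 1; sub 3 for 2: 3^3 + 1; = 28; G_1 = 28−1 = 27
step 1: 27 = 3^3; sub 4 for 3: 4^4; = 256; G_2 = 256−1 = 255
step 2: 255 = 3·4^3 + 3·4^2 + 3·4 + 3; sub 5 for 4: 3·5^3 + 3·5^2 + 3·5 + 3; = 468; G_3 = 468−1 = 467
step 3: 467 = 3·5^3 + 3·5^2 + 3·5 + 2; sub 6 for 5: 3·6^3 + 3·6^2 + 3·6 + 2; = 776; G_4 = 776−1 = 775
step 4: 775 = 3·6^3 + 3·6^2 + 3·6 + 1; sub 7 for 6: 3·7^3 + 3·7^2 + 3·7 + 1; = 1198; G_5 = 1198−1 = 1197
step 5: 1197 = 3·7^3 + 3·7^2 + 3·7; sub 8 for 7: 3·8^3 + 3·8^2 + 3·8; = 1752; G_6 = 1752−1 = 1751
step 6: 1751 = 3·8^3 + 3·8^2 + 2·8 + 7; sub 9 for 8: 3·9^3 + 3·9^2 + 2·9 + 7; = 2455; G_7 = 2455−1 = 2454
step 7: 2454 = 3·9^3 + 3·9^2 + 2·9 + 6; sub 10 for 9: 3·10^3 + 3·10^2 + 2·10 + 6; = 3326; G_8 = 3326−1 = 3325

4383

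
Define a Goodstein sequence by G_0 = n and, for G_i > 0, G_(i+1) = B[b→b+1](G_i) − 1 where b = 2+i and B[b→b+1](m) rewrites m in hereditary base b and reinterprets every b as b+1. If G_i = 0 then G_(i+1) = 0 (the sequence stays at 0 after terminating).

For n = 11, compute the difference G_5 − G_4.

base 2: 11 = 2^(2 + 1) + 2 + 1; at 3: 3^(3 + 1) + 3 + 1 = 85; next = 84
base 3: 84 = 3^(3 + 1) + 3; at 4: 4^(4 + 1) + 4 = 1028; next = 1027
base 4: 1027 = 4^(4 + 1) + 3; at 5: 5^(5 + 1) + 3 = 15628; next = 15627
base 5: 15627 = 5^(5 + 1) + 2; at 6: 6^(6 + 1) + 2 = 279938; next = 279937
base 6: 279937 = 6^(6 + 1) + 1; at 7: 7^(7 + 1) + 1 = 5764802; next = 5764801

5484864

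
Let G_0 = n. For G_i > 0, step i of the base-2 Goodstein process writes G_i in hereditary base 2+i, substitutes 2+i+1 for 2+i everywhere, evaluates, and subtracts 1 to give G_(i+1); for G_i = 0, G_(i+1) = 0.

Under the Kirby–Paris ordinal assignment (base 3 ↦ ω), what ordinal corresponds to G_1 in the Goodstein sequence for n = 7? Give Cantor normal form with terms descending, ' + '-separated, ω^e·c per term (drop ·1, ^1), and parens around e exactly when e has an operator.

ω^ω + ω

step 0: 7 = 2^2 + 2 + 1; sub 3 for 2: 3^3 + 3 + 1; = 31; G_1 = 31−1 = 30
step 1: 30 = 3^3 + 3; sub 4 for 3: 4^4 + 4; = 260; G_2 = 260−1 = 259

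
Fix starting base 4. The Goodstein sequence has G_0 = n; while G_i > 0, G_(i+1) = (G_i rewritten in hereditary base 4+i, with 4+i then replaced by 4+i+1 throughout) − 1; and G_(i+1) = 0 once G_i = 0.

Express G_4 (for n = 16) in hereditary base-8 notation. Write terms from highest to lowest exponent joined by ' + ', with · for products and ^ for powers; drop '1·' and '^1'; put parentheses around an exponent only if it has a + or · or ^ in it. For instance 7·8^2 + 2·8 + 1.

4·8 + 1

[0] 16 ≡ 4^2 (base 4). Lift 5: 25. −1: 24.
[1] 24 ≡ 4·5 + 4 (base 5). Lift 6: 28. −1: 27.
[2] 27 ≡ 4·6 + 3 (base 6). Lift 7: 31. −1: 30.
[3] 30 ≡ 4·7 + 2 (base 7). Lift 8: 34. −1: 33.
[4] 33 ≡ 4·8 + 1 (base 8). Lift 9: 37. −1: 36.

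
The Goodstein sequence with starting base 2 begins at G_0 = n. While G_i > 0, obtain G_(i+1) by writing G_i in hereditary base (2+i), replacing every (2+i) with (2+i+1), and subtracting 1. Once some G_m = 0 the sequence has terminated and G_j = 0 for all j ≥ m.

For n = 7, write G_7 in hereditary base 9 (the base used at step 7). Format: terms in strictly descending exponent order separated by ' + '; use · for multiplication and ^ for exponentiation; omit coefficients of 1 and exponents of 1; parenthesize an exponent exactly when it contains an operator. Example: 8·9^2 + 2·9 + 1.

7 —HB2→ 2^2 + 2 + 1 —bump→ 3^3 + 3 + 1 = 31 —(−1)→ 30
30 —HB3→ 3^3 + 3 —bump→ 4^4 + 4 = 260 —(−1)→ 259
259 —HB4→ 4^4 + 3 —bump→ 5^5 + 3 = 3128 —(−1)→ 3127
3127 —HB5→ 5^5 + 2 —bump→ 6^6 + 2 = 46658 —(−1)→ 46657
46657 —HB6→ 6^6 + 1 —bump→ 7^7 + 1 = 823544 —(−1)→ 823543
823543 —HB7→ 7^7 —bump→ 8^8 = 16777216 —(−1)→ 16777215
16777215 —HB8→ 7·8^7 + 7·8^6 + 7·8^5 + 7·8^4 + 7·8^3 + 7·8^2 + 7·8 + 7 —bump→ 7·9^7 + 7·9^6 + 7·9^5 + 7·9^4 + 7·9^3 + 7·9^2 + 7·9 + 7 = 37665880 —(−1)→ 37665879
37665879 —HB9→ 7·9^7 + 7·9^6 + 7·9^5 + 7·9^4 + 7·9^3 + 7·9^2 + 7·9 + 6 —bump→ 7·10^7 + 7·10^6 + 7·10^5 + 7·10^4 + 7·10^3 + 7·10^2 + 7·10 + 6 = 77777776 —(−1)→ 77777775

7·9^7 + 7·9^6 + 7·9^5 + 7·9^4 + 7·9^3 + 7·9^2 + 7·9 + 6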